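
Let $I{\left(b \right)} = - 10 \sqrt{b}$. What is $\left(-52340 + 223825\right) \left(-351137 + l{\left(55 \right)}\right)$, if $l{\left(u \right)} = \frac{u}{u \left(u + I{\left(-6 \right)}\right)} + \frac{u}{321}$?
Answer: $- \frac{2802693046776943}{46545} + \frac{68594 i \sqrt{6}}{145} \approx -6.0215 \cdot 10^{10} + 1158.8 i$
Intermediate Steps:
$l{\left(u \right)} = \frac{1}{u - 10 i \sqrt{6}} + \frac{u}{321}$ ($l{\left(u \right)} = \frac{u}{u \left(u - 10 \sqrt{-6}\right)} + \frac{u}{321} = \frac{u}{u \left(u - 10 i \sqrt{6}\right)} + u \frac{1}{321} = \frac{u}{u \left(u - 10 i \sqrt{6}\right)} + \frac{u}{321} = u \frac{1}{u \left(u - 10 i \sqrt{6}\right)} + \frac{u}{321} = \frac{1}{u - 10 i \sqrt{6}} + \frac{u}{321}$)
$\left(-52340 + 223825\right) \left(-351137 + l{\left(55 \right)}\right) = \left(-52340 + 223825\right) \left(-351137 + \frac{321 + 55^{2} - 10 i 55 \sqrt{6}}{321 \left(55 - 10 i \sqrt{6}\right)}\right) = 171485 \left(-351137 + \frac{321 + 3025 - 550 i \sqrt{6}}{321 \left(55 - 10 i \sqrt{6}\right)}\right) = 171485 \left(-351137 + \frac{3346 - 550 i \sqrt{6}}{321 \left(55 - 10 i \sqrt{6}\right)}\right) = -60214728445 + \frac{171485 \left(3346 - 550 i \sqrt{6}\right)}{321 \left(55 - 10 i \sqrt{6}\right)}$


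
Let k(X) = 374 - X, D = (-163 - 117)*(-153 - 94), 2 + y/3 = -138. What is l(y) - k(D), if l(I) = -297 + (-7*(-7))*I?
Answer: 47909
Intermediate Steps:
y = -420 (y = -6 + 3*(-138) = -6 - 414 = -420)
D = 69160 (D = -280*(-247) = 69160)
l(I) = -297 + 49*I
l(y) - k(D) = (-297 + 49*(-420)) - (374 - 1*69160) = (-297 - 20580) - (374 - 69160) = -20877 - 1*(-68786) = -20877 + 68786 = 47909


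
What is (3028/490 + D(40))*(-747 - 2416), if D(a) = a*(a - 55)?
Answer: 460172218/245 ≈ 1.8783e+6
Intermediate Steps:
D(a) = a*(-55 + a)
(3028/490 + D(40))*(-747 - 2416) = (3028/490 + 40*(-55 + 40))*(-747 - 2416) = (3028*(1/490) + 40*(-15))*(-3163) = (1514/245 - 600)*(-3163) = -145486/245*(-3163) = 460172218/245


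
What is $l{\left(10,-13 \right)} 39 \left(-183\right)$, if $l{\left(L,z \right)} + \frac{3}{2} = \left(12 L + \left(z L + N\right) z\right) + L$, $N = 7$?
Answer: $- \frac{24658335}{2} \approx -1.2329 \cdot 10^{7}$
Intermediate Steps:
$l{\left(L,z \right)} = - \frac{3}{2} + 13 L + z \left(7 + L z\right)$ ($l{\left(L,z \right)} = - \frac{3}{2} + \left(\left(12 L + \left(z L + 7\right) z\right) + L\right) = - \frac{3}{2} + \left(\left(12 L + \left(L z + 7\right) z\right) + L\right) = - \frac{3}{2} + \left(\left(12 L + \left(7 + L z\right) z\right) + L\right) = - \frac{3}{2} + \left(\left(12 L + z \left(7 + L z\right)\right) + L\right) = - \frac{3}{2} + \left(13 L + z \left(7 + L z\right)\right) = - \frac{3}{2} + 13 L + z \left(7 + L z\right)$)
$l{\left(10,-13 \right)} 39 \left(-183\right) = \left(- \frac{3}{2} + 7 \left(-13\right) + 13 \cdot 10 + 10 \left(-13\right)^{2}\right) 39 \left(-183\right) = \left(- \frac{3}{2} - 91 + 130 + 10 \cdot 169\right) 39 \left(-183\right) = \left(- \frac{3}{2} - 91 + 130 + 1690\right) 39 \left(-183\right) = \frac{3455}{2} \cdot 39 \left(-183\right) = \frac{134745}{2} \left(-183\right) = - \frac{24658335}{2}$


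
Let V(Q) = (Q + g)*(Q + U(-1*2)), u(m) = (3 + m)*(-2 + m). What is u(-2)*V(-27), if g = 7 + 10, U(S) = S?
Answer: -1160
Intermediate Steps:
u(m) = (-2 + m)*(3 + m)
g = 17
V(Q) = (-2 + Q)*(17 + Q) (V(Q) = (Q + 17)*(Q - 1*2) = (17 + Q)*(Q - 2) = (17 + Q)*(-2 + Q) = (-2 + Q)*(17 + Q))
u(-2)*V(-27) = (-6 - 2 + (-2)**2)*(-34 + (-27)**2 + 15*(-27)) = (-6 - 2 + 4)*(-34 + 729 - 405) = -4*290 = -1160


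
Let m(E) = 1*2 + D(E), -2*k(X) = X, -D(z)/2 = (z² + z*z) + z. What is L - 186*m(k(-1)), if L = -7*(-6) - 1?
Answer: 41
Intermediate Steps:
D(z) = -4*z² - 2*z (D(z) = -2*((z² + z*z) + z) = -2*((z² + z²) + z) = -2*(2*z² + z) = -2*(z + 2*z²) = -4*z² - 2*z)
k(X) = -X/2
L = 41 (L = 42 - 1 = 41)
m(E) = 2 - 2*E*(1 + 2*E) (m(E) = 1*2 - 2*E*(1 + 2*E) = 2 - 2*E*(1 + 2*E))
L - 186*m(k(-1)) = 41 - 186*(2 - 2*(-½*(-1))*(1 + 2*(-½*(-1)))) = 41 - 186*(2 - 2*½*(1 + 2*(½))) = 41 - 186*(2 - 2*½*(1 + 1)) = 41 - 186*(2 - 2*½*2) = 41 - 186*(2 - 2) = 41 - 186*0 = 41 + 0 = 41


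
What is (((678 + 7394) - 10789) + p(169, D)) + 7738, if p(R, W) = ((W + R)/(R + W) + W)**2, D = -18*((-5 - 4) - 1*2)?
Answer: 44622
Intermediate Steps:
D = 198 (D = -18*(-9 - 2) = -18*(-11) = 198)
p(R, W) = (1 + W)**2 (p(R, W) = ((R + W)/(R + W) + W)**2 = (1 + W)**2)
(((678 + 7394) - 10789) + p(169, D)) + 7738 = (((678 + 7394) - 10789) + (1 + 198**2 + 2*198)) + 7738 = ((8072 - 10789) + (1 + 39204 + 396)) + 7738 = (-2717 + 39601) + 7738 = 36884 + 7738 = 44622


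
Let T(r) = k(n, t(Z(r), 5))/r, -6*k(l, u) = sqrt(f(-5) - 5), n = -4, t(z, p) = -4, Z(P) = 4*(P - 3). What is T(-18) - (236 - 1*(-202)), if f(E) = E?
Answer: -438 + I*sqrt(10)/108 ≈ -438.0 + 0.02928*I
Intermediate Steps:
Z(P) = -12 + 4*P (Z(P) = 4*(-3 + P) = -12 + 4*P)
k(l, u) = -I*sqrt(10)/6 (k(l, u) = -sqrt(-5 - 5)/6 = -I*sqrt(10)/6)
T(r) = -I*sqrt(10)/(6*r) (T(r) = (-I*sqrt(10)/6)/r = -I*sqrt(10)/(6*r))
T(-18) - (236 - 1*(-202)) = -1/6*I*sqrt(10)/(-18) - (236 - 1*(-202)) = -1/6*I*sqrt(10)*(-1/18) - (236 + 202) = I*sqrt(10)/108 - 1*438 = I*sqrt(10)/108 - 438 = -438 + I*sqrt(10)/108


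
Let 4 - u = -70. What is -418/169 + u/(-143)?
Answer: -5560/1859 ≈ -2.9909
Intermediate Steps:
u = 74 (u = 4 - 1*(-70) = 4 + 70 = 74)
-418/169 + u/(-143) = -418/169 + 74/(-143) = -418*1/169 + 74*(-1/143) = -418/169 - 74/143 = -5560/1859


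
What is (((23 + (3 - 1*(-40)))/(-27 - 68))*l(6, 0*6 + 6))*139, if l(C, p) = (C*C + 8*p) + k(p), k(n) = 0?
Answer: -770616/95 ≈ -8111.8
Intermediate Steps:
l(C, p) = C**2 + 8*p (l(C, p) = (C*C + 8*p) + 0 = (C**2 + 8*p) + 0 = C**2 + 8*p)
(((23 + (3 - 1*(-40)))/(-27 - 68))*l(6, 0*6 + 6))*139 = (((23 + (3 - 1*(-40)))/(-27 - 68))*(6**2 + 8*(0*6 + 6)))*139 = (((23 + (3 + 40))/(-95))*(36 + 8*(0 + 6)))*139 = (((23 + 43)*(-1/95))*(36 + 8*6))*139 = ((66*(-1/95))*(36 + 48))*139 = -66/95*84*139 = -5544/95*139 = -770616/95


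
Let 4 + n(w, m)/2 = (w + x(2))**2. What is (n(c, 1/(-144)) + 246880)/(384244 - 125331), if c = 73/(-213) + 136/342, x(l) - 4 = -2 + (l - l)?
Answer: 36391135815434/38164781041353 ≈ 0.95353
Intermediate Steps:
x(l) = 2 (x(l) = 4 + (-2 + (l - l)) = 4 + (-2 + 0) = 4 - 2 = 2)
c = 667/12141 (c = 73*(-1/213) + 136*(1/342) = -73/213 + 68/171 = 667/12141 ≈ 0.054938)
n(w, m) = -8 + 2*(2 + w)**2 (n(w, m) = -8 + 2*(w + 2)**2 = -8 + 2*(2 + w)**2)
(n(c, 1/(-144)) + 246880)/(384244 - 125331) = (2*(667/12141)*(4 + 667/12141) + 246880)/(384244 - 125331) = (2*(667/12141)*(49231/12141) + 246880)/258913 = (65674154/147403881 + 246880)*(1/258913) = (36391135815434/147403881)*(1/258913) = 36391135815434/38164781041353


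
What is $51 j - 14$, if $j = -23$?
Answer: $-1187$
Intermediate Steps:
$51 j - 14 = 51 \left(-23\right) - 14 = -1173 - 14 = -1187$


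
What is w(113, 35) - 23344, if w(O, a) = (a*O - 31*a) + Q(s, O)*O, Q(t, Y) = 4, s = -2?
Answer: -20022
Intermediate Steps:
w(O, a) = -31*a + 4*O + O*a (w(O, a) = (a*O - 31*a) + 4*O = (O*a - 31*a) + 4*O = (-31*a + O*a) + 4*O = -31*a + 4*O + O*a)
w(113, 35) - 23344 = (-31*35 + 4*113 + 113*35) - 23344 = (-1085 + 452 + 3955) - 23344 = 3322 - 23344 = -20022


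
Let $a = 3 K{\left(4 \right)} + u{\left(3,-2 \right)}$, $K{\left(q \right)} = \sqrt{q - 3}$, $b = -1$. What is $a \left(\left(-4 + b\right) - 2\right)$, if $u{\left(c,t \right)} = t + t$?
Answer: $7$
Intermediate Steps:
$u{\left(c,t \right)} = 2 t$
$K{\left(q \right)} = \sqrt{-3 + q}$
$a = -1$ ($a = 3 \sqrt{-3 + 4} + 2 \left(-2\right) = 3 \sqrt{1} - 4 = 3 \cdot 1 - 4 = 3 - 4 = -1$)
$a \left(\left(-4 + b\right) - 2\right) = - (\left(-4 - 1\right) - 2) = - (-5 - 2) = \left(-1\right) \left(-7\right) = 7$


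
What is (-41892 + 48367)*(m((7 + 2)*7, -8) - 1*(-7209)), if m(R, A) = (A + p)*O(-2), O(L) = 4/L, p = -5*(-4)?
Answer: 46522875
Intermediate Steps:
p = 20
m(R, A) = -40 - 2*A (m(R, A) = (A + 20)*(4/(-2)) = (20 + A)*(4*(-½)) = (20 + A)*(-2) = -40 - 2*A)
(-41892 + 48367)*(m((7 + 2)*7, -8) - 1*(-7209)) = (-41892 + 48367)*((-40 - 2*(-8)) - 1*(-7209)) = 6475*((-40 + 16) + 7209) = 6475*(-24 + 7209) = 6475*7185 = 46522875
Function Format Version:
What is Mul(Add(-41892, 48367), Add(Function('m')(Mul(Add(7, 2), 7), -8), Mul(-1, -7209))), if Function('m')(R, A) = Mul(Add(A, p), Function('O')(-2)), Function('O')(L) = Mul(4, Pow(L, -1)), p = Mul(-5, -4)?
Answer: 46522875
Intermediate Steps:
p = 20
Function('m')(R, A) = Add(-40, Mul(-2, A)) (Function('m')(R, A) = Mul(Add(A, 20), Mul(4, Pow(-2, -1))) = Mul(Add(20, A), Mul(4, Rational(-1, 2))) = Mul(Add(20, A), -2) = Add(-40, Mul(-2, A)))
Mul(Add(-41892, 48367), Add(Function('m')(Mul(Add(7, 2), 7), -8), Mul(-1, -7209))) = Mul(Add(-41892, 48367), Add(Add(-40, Mul(-2, -8)), Mul(-1, -7209))) = Mul(6475, Add(Add(-40, 16), 7209)) = Mul(6475, Add(-24, 7209)) = Mul(6475, 7185) = 46522875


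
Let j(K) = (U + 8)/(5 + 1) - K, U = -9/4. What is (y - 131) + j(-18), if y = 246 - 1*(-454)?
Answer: 14111/24 ≈ 587.96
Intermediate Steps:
U = -9/4 (U = -9*¼ = -9/4 ≈ -2.2500)
y = 700 (y = 246 + 454 = 700)
j(K) = 23/24 - K (j(K) = (-9/4 + 8)/(5 + 1) - K = (23/4)/6 - K = (23/4)*(⅙) - K = 23/24 - K)
(y - 131) + j(-18) = (700 - 131) + (23/24 - 1*(-18)) = 569 + (23/24 + 18) = 569 + 455/24 = 14111/24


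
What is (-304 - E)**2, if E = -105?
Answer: 39601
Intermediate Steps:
(-304 - E)**2 = (-304 - 1*(-105))**2 = (-304 + 105)**2 = (-199)**2 = 39601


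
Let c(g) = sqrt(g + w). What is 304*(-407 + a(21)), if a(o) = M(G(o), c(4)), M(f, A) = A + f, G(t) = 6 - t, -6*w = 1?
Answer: -128288 + 152*sqrt(138)/3 ≈ -1.2769e+5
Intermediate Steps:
w = -1/6 (w = -1/6*1 = -1/6 ≈ -0.16667)
c(g) = sqrt(-1/6 + g) (c(g) = sqrt(g - 1/6) = sqrt(-1/6 + g))
a(o) = 6 - o + sqrt(138)/6 (a(o) = sqrt(-6 + 36*4)/6 + (6 - o) = sqrt(-6 + 144)/6 + (6 - o) = sqrt(138)/6 + (6 - o) = 6 - o + sqrt(138)/6)
304*(-407 + a(21)) = 304*(-407 + (6 - 1*21 + sqrt(138)/6)) = 304*(-407 + (6 - 21 + sqrt(138)/6)) = 304*(-407 + (-15 + sqrt(138)/6)) = 304*(-422 + sqrt(138)/6) = -128288 + 152*sqrt(138)/3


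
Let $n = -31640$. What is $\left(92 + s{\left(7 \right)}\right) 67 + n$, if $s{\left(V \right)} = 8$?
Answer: $-24940$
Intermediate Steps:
$\left(92 + s{\left(7 \right)}\right) 67 + n = \left(92 + 8\right) 67 - 31640 = 100 \cdot 67 - 31640 = 6700 - 31640 = -24940$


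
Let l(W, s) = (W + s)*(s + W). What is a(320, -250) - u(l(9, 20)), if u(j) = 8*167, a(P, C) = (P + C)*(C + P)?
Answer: 3564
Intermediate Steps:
l(W, s) = (W + s)**2 (l(W, s) = (W + s)*(W + s) = (W + s)**2)
a(P, C) = (C + P)**2 (a(P, C) = (C + P)*(C + P) = (C + P)**2)
u(j) = 1336
a(320, -250) - u(l(9, 20)) = (-250 + 320)**2 - 1*1336 = 70**2 - 1336 = 4900 - 1336 = 3564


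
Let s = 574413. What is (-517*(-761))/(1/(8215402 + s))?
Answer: 3458238444155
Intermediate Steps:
(-517*(-761))/(1/(8215402 + s)) = (-517*(-761))/(1/(8215402 + 574413)) = 393437/(1/8789815) = 393437*8789815 = 3458238444155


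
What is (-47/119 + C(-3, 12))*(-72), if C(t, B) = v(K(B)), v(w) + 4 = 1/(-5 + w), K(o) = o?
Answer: 36432/119 ≈ 306.15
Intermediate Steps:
v(w) = -4 + 1/(-5 + w)
C(t, B) = (21 - 4*B)/(-5 + B)
(-47/119 + C(-3, 12))*(-72) = (-47/119 + (21 - 4*12)/(-5 + 12))*(-72) = (-47*1/119 + (21 - 48)/7)*(-72) = (-47/119 + (⅐)*(-27))*(-72) = (-47/119 - 27/7)*(-72) = -506/119*(-72) = 36432/119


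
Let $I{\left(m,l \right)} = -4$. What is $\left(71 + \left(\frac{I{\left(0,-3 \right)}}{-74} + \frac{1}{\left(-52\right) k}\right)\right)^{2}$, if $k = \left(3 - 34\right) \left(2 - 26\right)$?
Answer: $\frac{10345069545811225}{2049066279936} \approx 5048.7$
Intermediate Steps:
$k = 744$ ($k = \left(-31\right) \left(-24\right) = 744$)
$\left(71 + \left(\frac{I{\left(0,-3 \right)}}{-74} + \frac{1}{\left(-52\right) k}\right)\right)^{2} = \left(71 + \left(- \frac{4}{-74} + \frac{1}{\left(-52\right) 744}\right)\right)^{2} = \left(71 - - \frac{77339}{1431456}\right)^{2} = \left(71 + \left(\frac{2}{37} - \frac{1}{38688}\right)\right)^{2} = \left(71 + \frac{77339}{1431456}\right)^{2} = \left(\frac{101710715}{1431456}\right)^{2} = \frac{10345069545811225}{2049066279936}$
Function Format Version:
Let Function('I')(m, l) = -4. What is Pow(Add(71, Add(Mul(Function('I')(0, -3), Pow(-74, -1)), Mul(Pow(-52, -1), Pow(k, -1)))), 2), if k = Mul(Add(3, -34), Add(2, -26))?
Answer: Rational(10345069545811225, 2049066279936) ≈ 5048.7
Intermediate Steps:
k = 744 (k = Mul(-31, -24) = 744)
Pow(Add(71, Add(Mul(Function('I')(0, -3), Pow(-74, -1)), Mul(Pow(-52, -1), Pow(k, -1)))), 2) = Pow(Add(71, Add(Mul(-4, Pow(-74, -1)), Mul(Pow(-52, -1), Pow(744, -1)))), 2) = Pow(Add(71, Add(Mul(-4, Rational(-1, 74)), Mul(Rational(-1, 52), Rational(1, 744)))), 2) = Pow(Add(71, Add(Rational(2, 37), Rational(-1, 38688))), 2) = Pow(Add(71, Rational(77339, 1431456)), 2) = Pow(Rational(101710715, 1431456), 2) = Rational(10345069545811225, 2049066279936)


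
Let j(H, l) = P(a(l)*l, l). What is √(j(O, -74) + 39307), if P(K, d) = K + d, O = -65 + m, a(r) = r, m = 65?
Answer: √44709 ≈ 211.45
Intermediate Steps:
O = 0 (O = -65 + 65 = 0)
j(H, l) = l + l² (j(H, l) = l*l + l = l² + l = l + l²)
√(j(O, -74) + 39307) = √(-74*(1 - 74) + 39307) = √(-74*(-73) + 39307) = √(5402 + 39307) = √44709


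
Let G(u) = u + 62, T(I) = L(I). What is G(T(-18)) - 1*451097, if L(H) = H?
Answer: -451053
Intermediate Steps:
T(I) = I
G(u) = 62 + u
G(T(-18)) - 1*451097 = (62 - 18) - 1*451097 = 44 - 451097 = -451053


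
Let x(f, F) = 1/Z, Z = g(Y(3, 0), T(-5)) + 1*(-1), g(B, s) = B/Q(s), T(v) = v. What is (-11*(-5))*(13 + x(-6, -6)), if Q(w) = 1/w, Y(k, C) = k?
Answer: 11385/16 ≈ 711.56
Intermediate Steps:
Q(w) = 1/w
g(B, s) = B*s (g(B, s) = B/(1/s) = B*s)
Z = -16 (Z = 3*(-5) + 1*(-1) = -15 - 1 = -16)
x(f, F) = -1/16 (x(f, F) = 1/(-16) = -1/16)
(-11*(-5))*(13 + x(-6, -6)) = (-11*(-5))*(13 - 1/16) = 55*(207/16) = 11385/16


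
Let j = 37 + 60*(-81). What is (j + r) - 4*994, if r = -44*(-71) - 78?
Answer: -5753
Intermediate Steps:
r = 3046 (r = 3124 - 78 = 3046)
j = -4823 (j = 37 - 4860 = -4823)
(j + r) - 4*994 = (-4823 + 3046) - 4*994 = -1777 - 3976 = -5753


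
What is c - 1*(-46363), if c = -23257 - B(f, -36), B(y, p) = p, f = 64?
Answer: 23142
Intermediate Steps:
c = -23221 (c = -23257 - 1*(-36) = -23257 + 36 = -23221)
c - 1*(-46363) = -23221 - 1*(-46363) = -23221 + 46363 = 23142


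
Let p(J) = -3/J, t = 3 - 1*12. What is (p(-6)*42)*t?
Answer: -189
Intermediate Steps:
t = -9 (t = 3 - 12 = -9)
(p(-6)*42)*t = (-3/(-6)*42)*(-9) = (-3*(-⅙)*42)*(-9) = ((½)*42)*(-9) = 21*(-9) = -189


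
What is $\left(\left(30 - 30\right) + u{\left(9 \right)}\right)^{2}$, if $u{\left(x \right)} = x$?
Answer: $81$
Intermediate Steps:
$\left(\left(30 - 30\right) + u{\left(9 \right)}\right)^{2} = \left(\left(30 - 30\right) + 9\right)^{2} = \left(0 + 9\right)^{2} = 9^{2} = 81$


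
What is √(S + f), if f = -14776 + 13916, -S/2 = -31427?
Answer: √61994 ≈ 248.99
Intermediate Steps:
S = 62854 (S = -2*(-31427) = 62854)
f = -860
√(S + f) = √(62854 - 860) = √61994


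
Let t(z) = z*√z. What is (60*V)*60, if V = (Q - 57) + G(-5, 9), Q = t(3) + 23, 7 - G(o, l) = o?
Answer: -79200 + 10800*√3 ≈ -60494.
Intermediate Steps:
t(z) = z^(3/2)
G(o, l) = 7 - o
Q = 23 + 3*√3 (Q = 3^(3/2) + 23 = 3*√3 + 23 = 23 + 3*√3 ≈ 28.196)
V = -22 + 3*√3 (V = ((23 + 3*√3) - 57) + (7 - 1*(-5)) = (-34 + 3*√3) + (7 + 5) = (-34 + 3*√3) + 12 = -22 + 3*√3 ≈ -16.804)
(60*V)*60 = (60*(-22 + 3*√3))*60 = (-1320 + 180*√3)*60 = -79200 + 10800*√3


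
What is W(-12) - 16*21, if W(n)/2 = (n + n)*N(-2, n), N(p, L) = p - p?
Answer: -336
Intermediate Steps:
N(p, L) = 0
W(n) = 0 (W(n) = 2*((n + n)*0) = 2*((2*n)*0) = 2*0 = 0)
W(-12) - 16*21 = 0 - 16*21 = 0 - 336 = -336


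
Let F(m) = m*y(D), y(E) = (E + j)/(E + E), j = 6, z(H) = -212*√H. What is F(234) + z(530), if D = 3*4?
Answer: 351/2 - 212*√530 ≈ -4705.1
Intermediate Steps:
D = 12
y(E) = (6 + E)/(2*E) (y(E) = (E + 6)/(E + E) = (6 + E)/((2*E)) = (6 + E)*(1/(2*E)) = (6 + E)/(2*E))
F(m) = 3*m/4 (F(m) = m*((½)*(6 + 12)/12) = m*((½)*(1/12)*18) = m*(¾) = 3*m/4)
F(234) + z(530) = (¾)*234 - 212*√530 = 351/2 - 212*√530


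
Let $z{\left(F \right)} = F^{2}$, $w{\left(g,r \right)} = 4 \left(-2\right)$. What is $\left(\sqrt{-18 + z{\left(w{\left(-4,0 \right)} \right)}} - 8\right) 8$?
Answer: $-64 + 8 \sqrt{46} \approx -9.7414$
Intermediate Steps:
$w{\left(g,r \right)} = -8$
$\left(\sqrt{-18 + z{\left(w{\left(-4,0 \right)} \right)}} - 8\right) 8 = \left(\sqrt{-18 + \left(-8\right)^{2}} - 8\right) 8 = \left(\sqrt{-18 + 64} - 8\right) 8 = \left(\sqrt{46} - 8\right) 8 = \left(-8 + \sqrt{46}\right) 8 = -64 + 8 \sqrt{46}$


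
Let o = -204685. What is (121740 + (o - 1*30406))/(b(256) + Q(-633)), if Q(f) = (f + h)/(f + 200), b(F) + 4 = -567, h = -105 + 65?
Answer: 49080983/246570 ≈ 199.05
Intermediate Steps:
h = -40
b(F) = -571 (b(F) = -4 - 567 = -571)
Q(f) = (-40 + f)/(200 + f) (Q(f) = (f - 40)/(f + 200) = (-40 + f)/(200 + f))
(121740 + (o - 1*30406))/(b(256) + Q(-633)) = (121740 + (-204685 - 1*30406))/(-571 + (-40 - 633)/(200 - 633)) = (121740 + (-204685 - 30406))/(-571 - 673/(-433)) = (121740 - 235091)/(-571 - 1/433*(-673)) = -113351/(-571 + 673/433) = -113351/(-246570/433) = -113351*(-433/246570) = 49080983/246570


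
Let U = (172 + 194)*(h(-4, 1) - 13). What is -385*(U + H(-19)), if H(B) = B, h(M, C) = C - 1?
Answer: 1839145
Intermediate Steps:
h(M, C) = -1 + C
U = -4758 (U = (172 + 194)*((-1 + 1) - 13) = 366*(0 - 13) = 366*(-13) = -4758)
-385*(U + H(-19)) = -385*(-4758 - 19) = -385*(-4777) = 1839145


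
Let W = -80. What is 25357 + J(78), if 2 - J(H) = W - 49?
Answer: 25488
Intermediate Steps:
J(H) = 131 (J(H) = 2 - (-80 - 49) = 2 - 1*(-129) = 2 + 129 = 131)
25357 + J(78) = 25357 + 131 = 25488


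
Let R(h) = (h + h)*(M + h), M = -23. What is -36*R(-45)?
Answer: -220320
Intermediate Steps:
R(h) = 2*h*(-23 + h) (R(h) = (h + h)*(-23 + h) = (2*h)*(-23 + h) = 2*h*(-23 + h))
-36*R(-45) = -72*(-45)*(-23 - 45) = -72*(-45)*(-68) = -36*6120 = -220320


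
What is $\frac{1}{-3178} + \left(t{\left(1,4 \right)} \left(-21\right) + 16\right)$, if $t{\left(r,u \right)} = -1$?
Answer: $\frac{117585}{3178} \approx 37.0$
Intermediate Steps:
$\frac{1}{-3178} + \left(t{\left(1,4 \right)} \left(-21\right) + 16\right) = \frac{1}{-3178} + \left(\left(-1\right) \left(-21\right) + 16\right) = - \frac{1}{3178} + \left(21 + 16\right) = - \frac{1}{3178} + 37 = \frac{117585}{3178}$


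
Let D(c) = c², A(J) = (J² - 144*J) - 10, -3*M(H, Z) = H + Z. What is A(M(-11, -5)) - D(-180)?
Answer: -298346/9 ≈ -33150.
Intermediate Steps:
M(H, Z) = -H/3 - Z/3 (M(H, Z) = -(H + Z)/3 = -H/3 - Z/3)
A(J) = -10 + J² - 144*J
A(M(-11, -5)) - D(-180) = (-10 + (-⅓*(-11) - ⅓*(-5))² - 144*(-⅓*(-11) - ⅓*(-5))) - 1*(-180)² = (-10 + (11/3 + 5/3)² - 144*(11/3 + 5/3)) - 1*32400 = (-10 + (16/3)² - 144*16/3) - 32400 = (-10 + 256/9 - 768) - 32400 = -6746/9 - 32400 = -298346/9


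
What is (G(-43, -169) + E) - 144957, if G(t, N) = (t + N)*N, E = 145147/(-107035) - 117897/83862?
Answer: -326528385592013/2992056390 ≈ -1.0913e+5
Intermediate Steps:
E = -8263807703/2992056390 (E = 145147*(-1/107035) - 117897*1/83862 = -145147/107035 - 39299/27954 = -8263807703/2992056390 ≈ -2.7619)
G(t, N) = N*(N + t) (G(t, N) = (N + t)*N = N*(N + t))
(G(-43, -169) + E) - 144957 = (-169*(-169 - 43) - 8263807703/2992056390) - 144957 = (-169*(-212) - 8263807703/2992056390) - 144957 = (35828 - 8263807703/2992056390) - 144957 = 107191132533217/2992056390 - 144957 = -326528385592013/2992056390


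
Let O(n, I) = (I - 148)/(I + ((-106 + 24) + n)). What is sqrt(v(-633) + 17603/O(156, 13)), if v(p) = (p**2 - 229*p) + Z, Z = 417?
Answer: 2*sqrt(30077935)/15 ≈ 731.25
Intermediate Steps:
O(n, I) = (-148 + I)/(-82 + I + n) (O(n, I) = (-148 + I)/(I + (-82 + n)) = (-148 + I)/(-82 + I + n))
v(p) = 417 + p**2 - 229*p (v(p) = (p**2 - 229*p) + 417 = 417 + p**2 - 229*p)
sqrt(v(-633) + 17603/O(156, 13)) = sqrt((417 + (-633)**2 - 229*(-633)) + 17603/(((-148 + 13)/(-82 + 13 + 156)))) = sqrt((417 + 400689 + 144957) + 17603/((-135/87))) = sqrt(546063 + 17603/(((1/87)*(-135)))) = sqrt(546063 + 17603/(-45/29)) = sqrt(546063 + 17603*(-29/45)) = sqrt(546063 - 510487/45) = sqrt(24062348/45) = 2*sqrt(30077935)/15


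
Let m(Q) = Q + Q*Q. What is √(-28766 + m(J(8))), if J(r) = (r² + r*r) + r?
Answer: 3*I*√1126 ≈ 100.67*I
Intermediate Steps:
J(r) = r + 2*r² (J(r) = (r² + r²) + r = 2*r² + r = r + 2*r²)
m(Q) = Q + Q²
√(-28766 + m(J(8))) = √(-28766 + (8*(1 + 2*8))*(1 + 8*(1 + 2*8))) = √(-28766 + (8*(1 + 16))*(1 + 8*(1 + 16))) = √(-28766 + (8*17)*(1 + 8*17)) = √(-28766 + 136*(1 + 136)) = √(-28766 + 136*137) = √(-28766 + 18632) = √(-10134) = 3*I*√1126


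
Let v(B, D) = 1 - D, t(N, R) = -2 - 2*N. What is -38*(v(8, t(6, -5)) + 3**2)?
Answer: -912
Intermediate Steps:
-38*(v(8, t(6, -5)) + 3**2) = -38*((1 - (-2 - 2*6)) + 3**2) = -38*((1 - (-2 - 12)) + 9) = -38*((1 - 1*(-14)) + 9) = -38*((1 + 14) + 9) = -38*(15 + 9) = -38*24 = -912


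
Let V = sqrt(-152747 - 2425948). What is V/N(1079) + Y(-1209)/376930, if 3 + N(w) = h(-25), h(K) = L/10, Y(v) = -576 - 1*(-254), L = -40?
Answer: -161/188465 - I*sqrt(2578695)/7 ≈ -0.00085427 - 229.4*I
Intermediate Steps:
Y(v) = -322 (Y(v) = -576 + 254 = -322)
h(K) = -4 (h(K) = -40/10 = -40*1/10 = -4)
V = I*sqrt(2578695) (V = sqrt(-2578695) = I*sqrt(2578695) ≈ 1605.8*I)
N(w) = -7 (N(w) = -3 - 4 = -7)
V/N(1079) + Y(-1209)/376930 = (I*sqrt(2578695))/(-7) - 322/376930 = (I*sqrt(2578695))*(-1/7) - 322*1/376930 = -I*sqrt(2578695)/7 - 161/188465 = -161/188465 - I*sqrt(2578695)/7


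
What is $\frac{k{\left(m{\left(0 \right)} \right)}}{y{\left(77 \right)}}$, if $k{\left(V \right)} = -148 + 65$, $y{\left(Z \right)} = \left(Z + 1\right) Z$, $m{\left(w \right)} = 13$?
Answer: $- \frac{83}{6006} \approx -0.01382$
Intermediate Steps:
$y{\left(Z \right)} = Z \left(1 + Z\right)$ ($y{\left(Z \right)} = \left(1 + Z\right) Z = Z \left(1 + Z\right)$)
$k{\left(V \right)} = -83$
$\frac{k{\left(m{\left(0 \right)} \right)}}{y{\left(77 \right)}} = - \frac{83}{77 \left(1 + 77\right)} = - \frac{83}{77 \cdot 78} = - \frac{83}{6006}$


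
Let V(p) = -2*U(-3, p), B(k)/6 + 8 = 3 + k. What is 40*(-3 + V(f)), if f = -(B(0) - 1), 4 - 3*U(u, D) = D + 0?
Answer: 600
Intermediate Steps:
B(k) = -30 + 6*k (B(k) = -48 + 6*(3 + k) = -48 + (18 + 6*k) = -30 + 6*k)
U(u, D) = 4/3 - D/3 (U(u, D) = 4/3 - (D + 0)/3 = 4/3 - D/3)
f = 31 (f = -((-30 + 6*0) - 1) = -((-30 + 0) - 1) = -(-30 - 1) = -1*(-31) = 31)
V(p) = -8/3 + 2*p/3 (V(p) = -2*(4/3 - p/3) = -8/3 + 2*p/3)
40*(-3 + V(f)) = 40*(-3 + (-8/3 + (⅔)*31)) = 40*(-3 + (-8/3 + 62/3)) = 40*(-3 + 18) = 40*15 = 600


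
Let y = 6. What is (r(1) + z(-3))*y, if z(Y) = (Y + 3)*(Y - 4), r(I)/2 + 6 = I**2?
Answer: -60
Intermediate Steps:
r(I) = -12 + 2*I**2
z(Y) = (-4 + Y)*(3 + Y) (z(Y) = (3 + Y)*(-4 + Y) = (-4 + Y)*(3 + Y))
(r(1) + z(-3))*y = ((-12 + 2*1**2) + (-12 + (-3)**2 - 1*(-3)))*6 = ((-12 + 2*1) + (-12 + 9 + 3))*6 = ((-12 + 2) + 0)*6 = (-10 + 0)*6 = -10*6 = -60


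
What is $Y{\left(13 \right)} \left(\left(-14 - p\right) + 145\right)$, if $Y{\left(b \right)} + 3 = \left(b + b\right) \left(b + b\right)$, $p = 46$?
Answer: $57205$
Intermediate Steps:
$Y{\left(b \right)} = -3 + 4 b^{2}$ ($Y{\left(b \right)} = -3 + \left(b + b\right) \left(b + b\right) = -3 + 2 b 2 b = -3 + 4 b^{2}$)
$Y{\left(13 \right)} \left(\left(-14 - p\right) + 145\right) = \left(-3 + 4 \cdot 13^{2}\right) \left(\left(-14 - 46\right) + 145\right) = \left(-3 + 4 \cdot 169\right) \left(\left(-14 - 46\right) + 145\right) = \left(-3 + 676\right) \left(-60 + 145\right) = 673 \cdot 85 = 57205$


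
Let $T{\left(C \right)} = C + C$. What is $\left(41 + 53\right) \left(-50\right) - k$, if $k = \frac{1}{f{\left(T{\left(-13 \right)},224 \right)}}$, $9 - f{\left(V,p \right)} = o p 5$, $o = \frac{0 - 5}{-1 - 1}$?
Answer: $- \frac{13117699}{2791} \approx -4700.0$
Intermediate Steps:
$T{\left(C \right)} = 2 C$
$o = \frac{5}{2}$ ($o = - \frac{5}{-2} = \left(-5\right) \left(- \frac{1}{2}\right) = \frac{5}{2} \approx 2.5$)
$f{\left(V,p \right)} = 9 - \frac{25 p}{2}$ ($f{\left(V,p \right)} = 9 - \frac{5 p}{2} \cdot 5 = 9 - \frac{25 p}{2}$)
$k = - \frac{1}{2791}$ ($k = \frac{1}{9 - 2800} = \frac{1}{-2791} = - \frac{1}{2791} \approx -0.00035829$)
$\left(41 + 53\right) \left(-50\right) - k = \left(41 + 53\right) \left(-50\right) - - \frac{1}{2791} = 94 \left(-50\right) + \frac{1}{2791} = -4700 + \frac{1}{2791} = - \frac{13117699}{2791}$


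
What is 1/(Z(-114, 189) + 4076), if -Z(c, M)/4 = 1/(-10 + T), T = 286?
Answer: 69/281243 ≈ 0.00024534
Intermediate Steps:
Z(c, M) = -1/69 (Z(c, M) = -4/(-10 + 286) = -4/276 = -4*1/276 = -1/69)
1/(Z(-114, 189) + 4076) = 1/(-1/69 + 4076) = 1/(281243/69) = 69/281243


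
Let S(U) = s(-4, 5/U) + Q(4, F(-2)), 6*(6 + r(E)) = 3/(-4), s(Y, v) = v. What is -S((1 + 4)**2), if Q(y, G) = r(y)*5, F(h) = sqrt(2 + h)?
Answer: 1217/40 ≈ 30.425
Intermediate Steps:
r(E) = -49/8 (r(E) = -6 + (3/(-4))/6 = -6 + (3*(-1/4))/6 = -6 + (1/6)*(-3/4) = -6 - 1/8 = -49/8)
Q(y, G) = -245/8 (Q(y, G) = -49/8*5 = -245/8)
S(U) = -245/8 + 5/U (S(U) = 5/U - 245/8 = -245/8 + 5/U)
-S((1 + 4)**2) = -(-245/8 + 5/((1 + 4)**2)) = -(-245/8 + 5/(5**2)) = -(-245/8 + 5/25) = -(-245/8 + 5*(1/25)) = -(-245/8 + 1/5) = -1*(-1217/40) = 1217/40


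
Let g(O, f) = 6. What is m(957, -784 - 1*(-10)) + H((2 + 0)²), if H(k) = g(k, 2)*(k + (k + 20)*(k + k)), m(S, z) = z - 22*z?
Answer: 17430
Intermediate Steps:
m(S, z) = -21*z
H(k) = 6*k + 12*k*(20 + k) (H(k) = 6*(k + (k + 20)*(k + k)) = 6*(k + (20 + k)*(2*k)) = 6*(k + 2*k*(20 + k)) = 6*k + 12*k*(20 + k))
m(957, -784 - 1*(-10)) + H((2 + 0)²) = -21*(-784 - 1*(-10)) + 6*(2 + 0)²*(41 + 2*(2 + 0)²) = -21*(-784 + 10) + 6*2²*(41 + 2*2²) = -21*(-774) + 6*4*(41 + 2*4) = 16254 + 6*4*(41 + 8) = 16254 + 6*4*49 = 16254 + 1176 = 17430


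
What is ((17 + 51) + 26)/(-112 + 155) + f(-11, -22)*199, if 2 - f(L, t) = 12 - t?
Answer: -273730/43 ≈ -6365.8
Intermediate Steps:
f(L, t) = -10 + t (f(L, t) = 2 - (12 - t) = 2 + (-12 + t) = -10 + t)
((17 + 51) + 26)/(-112 + 155) + f(-11, -22)*199 = ((17 + 51) + 26)/(-112 + 155) + (-10 - 22)*199 = (68 + 26)/43 - 32*199 = 94*(1/43) - 6368 = 94/43 - 6368 = -273730/43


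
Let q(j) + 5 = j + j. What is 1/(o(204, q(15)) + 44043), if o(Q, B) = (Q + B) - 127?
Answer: 1/44145 ≈ 2.2653e-5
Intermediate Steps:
q(j) = -5 + 2*j (q(j) = -5 + (j + j) = -5 + 2*j)
o(Q, B) = -127 + B + Q (o(Q, B) = (B + Q) - 127 = -127 + B + Q)
1/(o(204, q(15)) + 44043) = 1/((-127 + (-5 + 2*15) + 204) + 44043) = 1/((-127 + (-5 + 30) + 204) + 44043) = 1/((-127 + 25 + 204) + 44043) = 1/(102 + 44043) = 1/44145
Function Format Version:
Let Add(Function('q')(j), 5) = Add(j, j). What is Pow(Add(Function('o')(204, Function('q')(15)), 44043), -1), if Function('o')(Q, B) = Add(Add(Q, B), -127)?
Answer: Rational(1, 44145) ≈ 2.2653e-5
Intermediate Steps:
Function('q')(j) = Add(-5, Mul(2, j)) (Function('q')(j) = Add(-5, Add(j, j)) = Add(-5, Mul(2, j)))
Function('o')(Q, B) = Add(-127, B, Q) (Function('o')(Q, B) = Add(Add(B, Q), -127) = Add(-127, B, Q))
Pow(Add(Function('o')(204, Function('q')(15)), 44043), -1) = Pow(Add(Add(-127, Add(-5, Mul(2, 15)), 204), 44043), -1) = Pow(Add(Add(-127, Add(-5, 30), 204), 44043), -1) = Pow(Add(Add(-127, 25, 204), 44043), -1) = Pow(Add(102, 44043), -1) = Pow(44145, -1) = Rational(1, 44145)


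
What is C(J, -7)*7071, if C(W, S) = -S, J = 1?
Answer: 49497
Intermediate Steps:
C(J, -7)*7071 = -1*(-7)*7071 = 7*7071 = 49497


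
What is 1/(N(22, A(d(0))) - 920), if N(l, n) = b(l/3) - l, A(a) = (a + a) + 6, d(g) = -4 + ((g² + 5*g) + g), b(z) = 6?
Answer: -1/936 ≈ -0.0010684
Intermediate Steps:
d(g) = -4 + g² + 6*g (d(g) = -4 + (g² + 6*g) = -4 + g² + 6*g)
A(a) = 6 + 2*a (A(a) = 2*a + 6 = 6 + 2*a)
N(l, n) = 6 - l
1/(N(22, A(d(0))) - 920) = 1/((6 - 1*22) - 920) = 1/((6 - 22) - 920) = 1/(-16 - 920) = 1/(-936) = -1/936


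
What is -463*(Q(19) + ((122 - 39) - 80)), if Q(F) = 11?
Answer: -6482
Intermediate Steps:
-463*(Q(19) + ((122 - 39) - 80)) = -463*(11 + ((122 - 39) - 80)) = -463*(11 + (83 - 80)) = -463*(11 + 3) = -463*14 = -6482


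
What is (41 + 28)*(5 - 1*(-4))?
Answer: 621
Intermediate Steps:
(41 + 28)*(5 - 1*(-4)) = 69*(5 + 4) = 69*9 = 621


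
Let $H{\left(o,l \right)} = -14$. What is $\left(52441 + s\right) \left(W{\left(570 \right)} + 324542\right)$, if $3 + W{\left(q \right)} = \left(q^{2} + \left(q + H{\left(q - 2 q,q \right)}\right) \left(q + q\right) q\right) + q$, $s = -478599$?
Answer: $-154243118965822$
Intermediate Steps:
$W{\left(q \right)} = -3 + q + q^{2} + 2 q^{2} \left(-14 + q\right)$ ($W{\left(q \right)} = -3 + \left(\left(q^{2} + \left(q - 14\right) \left(q + q\right) q\right) + q\right) = -3 + \left(\left(q^{2} + \left(-14 + q\right) 2 q q\right) + q\right) = -3 + \left(\left(q^{2} + 2 q \left(-14 + q\right) q\right) + q\right) = -3 + \left(\left(q^{2} + 2 q^{2} \left(-14 + q\right)\right) + q\right) = -3 + \left(q + q^{2} + 2 q^{2} \left(-14 + q\right)\right) = -3 + q + q^{2} + 2 q^{2} \left(-14 + q\right)$)
$\left(52441 + s\right) \left(W{\left(570 \right)} + 324542\right) = \left(52441 - 478599\right) \left(\left(-3 + 570 - 27 \cdot 570^{2} + 2 \cdot 570^{3}\right) + 324542\right) = - 426158 \left(\left(-3 + 570 - 8772300 + 2 \cdot 185193000\right) + 324542\right) = - 426158 \left(\left(-3 + 570 - 8772300 + 370386000\right) + 324542\right) = - 426158 \left(361614267 + 324542\right) = \left(-426158\right) 361938809 = -154243118965822$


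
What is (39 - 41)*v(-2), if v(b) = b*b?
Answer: -8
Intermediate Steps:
v(b) = b**2
(39 - 41)*v(-2) = (39 - 41)*(-2)**2 = -2*4 = -8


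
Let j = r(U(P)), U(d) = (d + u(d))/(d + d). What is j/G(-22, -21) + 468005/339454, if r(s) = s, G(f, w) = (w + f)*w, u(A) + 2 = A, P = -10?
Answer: 1057454786/766317405 ≈ 1.3799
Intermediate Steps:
u(A) = -2 + A
U(d) = (-2 + 2*d)/(2*d) (U(d) = (d + (-2 + d))/(d + d) = (-2 + 2*d)/((2*d)) = (-2 + 2*d)*(1/(2*d)) = (-2 + 2*d)/(2*d))
G(f, w) = w*(f + w) (G(f, w) = (f + w)*w = w*(f + w))
j = 11/10 (j = (-1 - 10)/(-10) = -1/10*(-11) = 11/10 ≈ 1.1000)
j/G(-22, -21) + 468005/339454 = 11/(10*((-21*(-22 - 21)))) + 468005/339454 = 11/(10*((-21*(-43)))) + 468005*(1/339454) = (11/10)/903 + 468005/339454 = (11/10)*(1/903) + 468005/339454 = 11/9030 + 468005/339454 = 1057454786/766317405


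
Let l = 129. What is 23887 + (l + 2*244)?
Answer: 24504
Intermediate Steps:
23887 + (l + 2*244) = 23887 + (129 + 2*244) = 23887 + (129 + 488) = 23887 + 617 = 24504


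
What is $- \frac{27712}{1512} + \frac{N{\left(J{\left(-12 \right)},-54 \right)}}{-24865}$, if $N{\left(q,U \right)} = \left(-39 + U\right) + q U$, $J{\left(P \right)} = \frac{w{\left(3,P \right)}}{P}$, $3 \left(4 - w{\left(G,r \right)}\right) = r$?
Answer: $- \frac{86121587}{4699485} \approx -18.326$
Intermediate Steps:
$w{\left(G,r \right)} = 4 - \frac{r}{3}$
$J{\left(P \right)} = \frac{4 - \frac{P}{3}}{P}$
$N{\left(q,U \right)} = -39 + U + U q$ ($N{\left(q,U \right)} = \left(-39 + U\right) + U q = -39 + U + U q$)
$- \frac{27712}{1512} + \frac{N{\left(J{\left(-12 \right)},-54 \right)}}{-24865} = - \frac{27712}{1512} + \frac{-39 - 54 - 54 \frac{12 - -12}{3 \left(-12\right)}}{-24865} = \left(-27712\right) \frac{1}{1512} + \left(-39 - 54 - 54 \cdot \frac{1}{3} \left(- \frac{1}{12}\right) \left(12 + 12\right)\right) \left(- \frac{1}{24865}\right) = - \frac{3464}{189} + \left(-39 - 54 - 54 \cdot \frac{1}{3} \left(- \frac{1}{12}\right) 24\right) \left(- \frac{1}{24865}\right) = - \frac{3464}{189} + \left(-39 - 54 - -36\right) \left(- \frac{1}{24865}\right) = - \frac{3464}{189} + \left(-39 - 54 + 36\right) \left(- \frac{1}{24865}\right) = - \frac{3464}{189} - - \frac{57}{24865} = - \frac{3464}{189} + \frac{57}{24865} = - \frac{86121587}{4699485}$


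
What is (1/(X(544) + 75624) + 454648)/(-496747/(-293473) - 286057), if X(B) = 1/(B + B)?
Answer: -1829703554349087796/1151212394168567397 ≈ -1.5894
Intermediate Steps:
X(B) = 1/(2*B)
(1/(X(544) + 75624) + 454648)/(-496747/(-293473) - 286057) = (1/((½)/544 + 75624) + 454648)/(-496747/(-293473) - 286057) = (1/((½)*(1/544) + 75624) + 454648)/(-496747*(-1/293473) - 286057) = (1/(1/1088 + 75624) + 454648)/(496747/293473 - 286057) = (1/(82278913/1088) + 454648)/(-83949509214/293473) = (1088/82278913 + 454648)*(-293473/83949509214) = (37407943238712/82278913)*(-293473/83949509214) = -1829703554349087796/1151212394168567397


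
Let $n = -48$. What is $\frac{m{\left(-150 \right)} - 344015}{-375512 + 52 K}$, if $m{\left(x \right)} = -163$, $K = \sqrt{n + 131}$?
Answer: $\frac{8077685571}{8813064857} + \frac{2237157 \sqrt{83}}{17626129714} \approx 0.91771$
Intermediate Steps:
$K = \sqrt{83}$ ($K = \sqrt{-48 + 131} = \sqrt{83} \approx 9.1104$)
$\frac{m{\left(-150 \right)} - 344015}{-375512 + 52 K} = \frac{-163 - 344015}{-375512 + 52 \sqrt{83}} = - \frac{344178}{-375512 + 52 \sqrt{83}}$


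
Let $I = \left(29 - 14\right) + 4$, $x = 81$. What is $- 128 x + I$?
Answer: $-10349$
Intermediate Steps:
$I = 19$ ($I = 15 + 4 = 19$)
$- 128 x + I = \left(-128\right) 81 + 19 = -10368 + 19 = -10349$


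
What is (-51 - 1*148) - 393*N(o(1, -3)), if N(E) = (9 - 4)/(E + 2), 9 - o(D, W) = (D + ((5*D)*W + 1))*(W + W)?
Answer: -11368/67 ≈ -169.67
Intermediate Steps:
o(D, W) = 9 - 2*W*(1 + D + 5*D*W) (o(D, W) = 9 - (D + ((5*D)*W + 1))*(W + W) = 9 - (D + (5*D*W + 1))*2*W = 9 - (D + (1 + 5*D*W))*2*W = 9 - (1 + D + 5*D*W)*2*W = 9 - 2*W*(1 + D + 5*D*W))
N(E) = 5/(2 + E)
(-51 - 1*148) - 393*N(o(1, -3)) = (-51 - 1*148) - 1965/(2 + (9 - 2*(-3) - 10*1*(-3)² - 2*1*(-3))) = (-51 - 148) - 1965/(2 + (9 + 6 - 10*1*9 + 6)) = -199 - 1965/(2 + (9 + 6 - 90 + 6)) = -199 - 1965/(2 - 69) = -199 - 1965/(-67) = -199 - 1965*(-1)/67 = -199 - 393*(-5/67) = -199 + 1965/67 = -11368/67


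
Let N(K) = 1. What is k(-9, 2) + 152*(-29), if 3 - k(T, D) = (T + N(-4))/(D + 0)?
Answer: -4401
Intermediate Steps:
k(T, D) = 3 - (1 + T)/D (k(T, D) = 3 - (T + 1)/(D + 0) = 3 - (1 + T)/D)
k(-9, 2) + 152*(-29) = (-1 - 1*(-9) + 3*2)/2 + 152*(-29) = (-1 + 9 + 6)/2 - 4408 = (½)*14 - 4408 = 7 - 4408 = -4401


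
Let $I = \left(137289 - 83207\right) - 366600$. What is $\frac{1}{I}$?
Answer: $- \frac{1}{312518} \approx -3.1998 \cdot 10^{-6}$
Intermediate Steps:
$I = -312518$ ($I = 54082 - 366600 = -312518$)
$\frac{1}{I} = \frac{1}{-312518} = - \frac{1}{312518}$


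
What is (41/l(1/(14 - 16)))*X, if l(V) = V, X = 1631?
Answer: -133742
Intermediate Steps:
(41/l(1/(14 - 16)))*X = (41/(1/(14 - 16)))*1631 = (41/(1/(-2)))*1631 = (41/(-½))*1631 = (41*(-2))*1631 = -82*1631 = -133742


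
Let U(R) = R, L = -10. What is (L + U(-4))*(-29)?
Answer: 406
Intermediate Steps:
(L + U(-4))*(-29) = (-10 - 4)*(-29) = -14*(-29) = 406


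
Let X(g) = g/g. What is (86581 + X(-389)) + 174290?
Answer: 260872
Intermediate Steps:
X(g) = 1
(86581 + X(-389)) + 174290 = (86581 + 1) + 174290 = 86582 + 174290 = 260872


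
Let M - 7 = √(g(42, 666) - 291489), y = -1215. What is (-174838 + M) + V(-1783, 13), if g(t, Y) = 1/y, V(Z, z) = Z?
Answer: -176614 + 4*I*√332024190/135 ≈ -1.7661e+5 + 539.9*I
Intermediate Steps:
g(t, Y) = -1/1215 (g(t, Y) = 1/(-1215) = -1/1215)
M = 7 + 4*I*√332024190/135 (M = 7 + √(-1/1215 - 291489) = 7 + √(-354159136/1215) = 7 + 4*I*√332024190/135 ≈ 7.0 + 539.9*I)
(-174838 + M) + V(-1783, 13) = (-174838 + (7 + 4*I*√332024190/135)) - 1783 = (-174831 + 4*I*√332024190/135) - 1783 = -176614 + 4*I*√332024190/135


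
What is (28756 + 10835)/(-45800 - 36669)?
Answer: -39591/82469 ≈ -0.48007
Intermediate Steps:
(28756 + 10835)/(-45800 - 36669) = 39591/(-82469) = 39591*(-1/82469) = -39591/82469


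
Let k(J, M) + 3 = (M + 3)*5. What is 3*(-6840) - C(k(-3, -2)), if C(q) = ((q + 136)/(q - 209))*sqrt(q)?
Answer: -20520 + 2*sqrt(2)/3 ≈ -20519.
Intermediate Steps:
k(J, M) = 12 + 5*M (k(J, M) = -3 + (M + 3)*5 = -3 + (3 + M)*5 = -3 + (15 + 5*M) = 12 + 5*M)
C(q) = sqrt(q)*(136 + q)/(-209 + q) (C(q) = ((136 + q)/(-209 + q))*sqrt(q) = sqrt(q)*(136 + q)/(-209 + q))
3*(-6840) - C(k(-3, -2)) = 3*(-6840) - sqrt(12 + 5*(-2))*(136 + (12 + 5*(-2)))/(-209 + (12 + 5*(-2))) = -20520 - sqrt(12 - 10)*(136 + (12 - 10))/(-209 + (12 - 10)) = -20520 - sqrt(2)*(136 + 2)/(-209 + 2) = -20520 - sqrt(2)*138/(-207) = -20520 - sqrt(2)*(-1)*138/207 = -20520 - (-2)*sqrt(2)/3 = -20520 + 2*sqrt(2)/3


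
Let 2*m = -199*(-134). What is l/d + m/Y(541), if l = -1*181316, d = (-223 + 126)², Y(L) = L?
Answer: 27358241/5090269 ≈ 5.3746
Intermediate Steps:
d = 9409 (d = (-97)² = 9409)
l = -181316
m = 13333 (m = (-199*(-134))/2 = (½)*26666 = 13333)
l/d + m/Y(541) = -181316/9409 + 13333/541 = 27358241/5090269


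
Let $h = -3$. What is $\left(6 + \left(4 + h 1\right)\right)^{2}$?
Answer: $49$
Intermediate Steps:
$\left(6 + \left(4 + h 1\right)\right)^{2} = \left(6 + \left(4 - 3\right)\right)^{2} = \left(6 + 1\right)^{2} = 7^{2} = 49$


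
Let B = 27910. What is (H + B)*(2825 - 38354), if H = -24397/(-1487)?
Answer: -1475397398943/1487 ≈ -9.9220e+8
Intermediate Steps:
H = 24397/1487 (H = -24397*(-1/1487) = 24397/1487 ≈ 16.407)
(H + B)*(2825 - 38354) = (24397/1487 + 27910)*(2825 - 38354) = (41526567/1487)*(-35529) = -1475397398943/1487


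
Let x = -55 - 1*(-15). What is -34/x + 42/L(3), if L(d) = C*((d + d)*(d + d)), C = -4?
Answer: 67/120 ≈ 0.55833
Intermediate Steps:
x = -40 (x = -55 + 15 = -40)
L(d) = -16*d² (L(d) = -4*(d + d)*(d + d) = -4*2*d*2*d = -16*d²)
-34/x + 42/L(3) = -34/(-40) + 42/((-16*3²)) = -34*(-1/40) + 42/((-16*9)) = 17/20 + 42/(-144) = 17/20 + 42*(-1/144) = 17/20 - 7/24 = 67/120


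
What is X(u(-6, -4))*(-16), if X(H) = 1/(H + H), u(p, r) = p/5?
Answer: 20/3 ≈ 6.6667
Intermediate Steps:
u(p, r) = p/5 (u(p, r) = p*(1/5) = p/5)
X(H) = 1/(2*H)
X(u(-6, -4))*(-16) = (1/(2*(((1/5)*(-6)))))*(-16) = (1/(2*(-6/5)))*(-16) = ((1/2)*(-5/6))*(-16) = -5/12*(-16) = 20/3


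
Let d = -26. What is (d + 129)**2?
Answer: 10609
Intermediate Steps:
(d + 129)**2 = (-26 + 129)**2 = 103**2 = 10609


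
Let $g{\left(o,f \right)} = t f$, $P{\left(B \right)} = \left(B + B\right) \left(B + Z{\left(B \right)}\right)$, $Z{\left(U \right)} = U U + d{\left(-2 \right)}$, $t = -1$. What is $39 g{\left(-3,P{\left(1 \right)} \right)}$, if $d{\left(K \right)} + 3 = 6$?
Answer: $-390$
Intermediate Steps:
$d{\left(K \right)} = 3$ ($d{\left(K \right)} = -3 + 6 = 3$)
$Z{\left(U \right)} = 3 + U^{2}$ ($Z{\left(U \right)} = U U + 3 = U^{2} + 3 = 3 + U^{2}$)
$P{\left(B \right)} = 2 B \left(3 + B + B^{2}\right)$ ($P{\left(B \right)} = \left(B + B\right) \left(B + \left(3 + B^{2}\right)\right) = 2 B \left(3 + B + B^{2}\right)$)
$g{\left(o,f \right)} = - f$
$39 g{\left(-3,P{\left(1 \right)} \right)} = 39 \left(- 2 \cdot 1 \left(3 + 1 + 1^{2}\right)\right) = 39 \left(- 2 \cdot 1 \left(3 + 1 + 1\right)\right) = 39 \left(- 2 \cdot 1 \cdot 5\right) = 39 \left(\left(-1\right) 10\right) = 39 \left(-10\right) = -390$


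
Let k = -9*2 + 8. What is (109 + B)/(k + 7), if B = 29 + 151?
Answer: -289/3 ≈ -96.333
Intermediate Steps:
k = -10 (k = -18 + 8 = -10)
B = 180
(109 + B)/(k + 7) = (109 + 180)/(-10 + 7) = 289/(-3) = 289*(-1/3) = -289/3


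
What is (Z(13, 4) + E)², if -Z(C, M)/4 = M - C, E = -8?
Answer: 784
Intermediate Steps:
Z(C, M) = -4*M + 4*C (Z(C, M) = -4*(M - C) = -4*M + 4*C)
(Z(13, 4) + E)² = ((-4*4 + 4*13) - 8)² = ((-16 + 52) - 8)² = (36 - 8)² = 28² = 784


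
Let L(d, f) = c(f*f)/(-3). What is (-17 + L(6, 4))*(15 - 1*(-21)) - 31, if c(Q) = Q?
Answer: -835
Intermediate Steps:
L(d, f) = -f²/3 (L(d, f) = (f*f)/(-3) = f²*(-⅓) = -f²/3)
(-17 + L(6, 4))*(15 - 1*(-21)) - 31 = (-17 - ⅓*4²)*(15 - 1*(-21)) - 31 = (-17 - ⅓*16)*(15 + 21) - 31 = (-17 - 16/3)*36 - 31 = -67/3*36 - 31 = -804 - 31 = -835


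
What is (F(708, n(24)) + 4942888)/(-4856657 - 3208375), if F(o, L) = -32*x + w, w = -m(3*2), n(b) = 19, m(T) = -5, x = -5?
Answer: -4943053/8065032 ≈ -0.61290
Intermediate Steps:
w = 5 (w = -1*(-5) = 5)
F(o, L) = 165 (F(o, L) = -32*(-5) + 5 = -4*(-40) + 5 = 160 + 5 = 165)
(F(708, n(24)) + 4942888)/(-4856657 - 3208375) = (165 + 4942888)/(-4856657 - 3208375) = 4943053/(-8065032) = 4943053*(-1/8065032) = -4943053/8065032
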